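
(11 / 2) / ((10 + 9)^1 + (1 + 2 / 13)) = 143 / 524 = 0.27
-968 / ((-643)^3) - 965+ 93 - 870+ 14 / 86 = -19911727364969 / 11431451401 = -1741.84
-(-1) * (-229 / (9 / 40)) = -9160 / 9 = -1017.78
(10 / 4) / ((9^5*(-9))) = -5 / 1062882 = -0.00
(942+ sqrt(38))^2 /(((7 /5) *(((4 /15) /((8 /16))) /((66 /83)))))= 1165725 *sqrt(38) /581+ 1098159975 /1162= 957428.57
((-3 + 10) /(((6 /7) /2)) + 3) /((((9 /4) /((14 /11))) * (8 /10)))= 4060 /297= 13.67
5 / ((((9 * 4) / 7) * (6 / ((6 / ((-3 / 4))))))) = -35 / 27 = -1.30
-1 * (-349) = 349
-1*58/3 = -58/3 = -19.33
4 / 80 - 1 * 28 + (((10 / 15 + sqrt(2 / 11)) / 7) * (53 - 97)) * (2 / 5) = -12443 / 420 - 8 * sqrt(22) / 35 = -30.70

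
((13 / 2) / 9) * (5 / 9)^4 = 0.07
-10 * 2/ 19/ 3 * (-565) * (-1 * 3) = -11300/ 19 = -594.74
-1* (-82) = 82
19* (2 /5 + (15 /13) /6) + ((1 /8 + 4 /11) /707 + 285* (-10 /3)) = -938.75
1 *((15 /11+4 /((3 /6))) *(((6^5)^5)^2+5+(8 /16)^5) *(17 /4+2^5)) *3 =1158881364377880119587707833550563475997987365 /1408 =823069150836562584934451600000000000000000.00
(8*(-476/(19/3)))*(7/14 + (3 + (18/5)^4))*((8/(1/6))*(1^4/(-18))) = 3264628864/11875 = 274916.11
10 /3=3.33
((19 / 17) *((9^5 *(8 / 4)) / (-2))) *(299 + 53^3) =-167365178856 / 17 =-9845010520.94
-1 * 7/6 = -7/6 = -1.17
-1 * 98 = -98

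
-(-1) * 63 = 63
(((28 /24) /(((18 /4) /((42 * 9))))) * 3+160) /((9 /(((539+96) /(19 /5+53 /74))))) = 106667300 /15039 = 7092.71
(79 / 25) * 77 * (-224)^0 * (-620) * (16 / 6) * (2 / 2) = -6034336 / 15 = -402289.07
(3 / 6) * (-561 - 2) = -563 / 2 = -281.50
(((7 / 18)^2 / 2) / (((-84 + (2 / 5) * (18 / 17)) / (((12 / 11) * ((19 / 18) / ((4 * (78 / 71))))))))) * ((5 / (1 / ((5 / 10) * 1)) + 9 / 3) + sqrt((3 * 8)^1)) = -5618585 / 4308774912 - 5618585 * sqrt(6) / 11849131008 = -0.00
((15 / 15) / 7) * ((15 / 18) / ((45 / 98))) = 7 / 27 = 0.26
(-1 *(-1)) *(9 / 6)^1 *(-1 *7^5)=-50421 / 2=-25210.50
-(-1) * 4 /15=4 /15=0.27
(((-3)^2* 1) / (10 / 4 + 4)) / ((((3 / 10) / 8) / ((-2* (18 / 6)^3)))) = -25920 / 13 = -1993.85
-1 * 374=-374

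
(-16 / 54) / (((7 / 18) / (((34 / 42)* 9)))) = -272 / 49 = -5.55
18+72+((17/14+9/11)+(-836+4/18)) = -1030831/1386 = -743.75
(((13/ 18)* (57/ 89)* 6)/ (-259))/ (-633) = 247/ 14591283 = 0.00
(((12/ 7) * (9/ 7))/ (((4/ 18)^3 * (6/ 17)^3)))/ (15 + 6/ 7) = 1193859/ 4144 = 288.09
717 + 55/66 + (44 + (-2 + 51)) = 4865/6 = 810.83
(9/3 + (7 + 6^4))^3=2227560616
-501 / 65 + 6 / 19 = -9129 / 1235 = -7.39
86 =86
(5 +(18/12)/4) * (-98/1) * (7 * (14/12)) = -4301.79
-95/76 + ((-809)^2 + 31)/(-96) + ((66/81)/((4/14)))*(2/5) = -6817.94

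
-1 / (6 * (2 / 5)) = -5 / 12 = -0.42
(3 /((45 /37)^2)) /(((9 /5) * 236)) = 1369 /286740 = 0.00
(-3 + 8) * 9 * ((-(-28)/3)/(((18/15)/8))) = 2800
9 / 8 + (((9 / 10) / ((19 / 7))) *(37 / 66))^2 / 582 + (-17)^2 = 983421130943 / 3389645600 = 290.13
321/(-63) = -107/21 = -5.10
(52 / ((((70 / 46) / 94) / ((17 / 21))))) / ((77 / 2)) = 3822416 / 56595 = 67.54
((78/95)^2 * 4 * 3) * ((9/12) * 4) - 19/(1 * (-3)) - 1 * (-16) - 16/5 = 1175107/27075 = 43.40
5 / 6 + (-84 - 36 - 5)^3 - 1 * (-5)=-11718715 / 6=-1953119.17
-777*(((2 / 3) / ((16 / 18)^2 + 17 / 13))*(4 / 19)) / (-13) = 167832 / 41971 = 4.00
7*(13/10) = 91/10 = 9.10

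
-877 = -877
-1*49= -49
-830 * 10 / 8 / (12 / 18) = -6225 / 4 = -1556.25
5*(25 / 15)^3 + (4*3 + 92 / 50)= 36.99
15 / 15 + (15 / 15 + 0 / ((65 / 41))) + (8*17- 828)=-690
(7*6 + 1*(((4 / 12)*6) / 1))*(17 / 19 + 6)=5764 / 19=303.37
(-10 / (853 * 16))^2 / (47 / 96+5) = 75 / 766899886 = 0.00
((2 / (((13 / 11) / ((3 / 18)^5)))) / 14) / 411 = 11 / 290830176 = 0.00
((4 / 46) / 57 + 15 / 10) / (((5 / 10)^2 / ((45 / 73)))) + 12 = 500922 / 31901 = 15.70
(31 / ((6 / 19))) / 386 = 589 / 2316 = 0.25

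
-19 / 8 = -2.38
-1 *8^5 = -32768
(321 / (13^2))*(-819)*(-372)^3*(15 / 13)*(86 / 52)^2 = 7218427192497360 / 28561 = 252737200815.71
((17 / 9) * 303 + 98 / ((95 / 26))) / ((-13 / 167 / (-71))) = 2024689463 / 3705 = 546474.89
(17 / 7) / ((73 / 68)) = 1156 / 511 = 2.26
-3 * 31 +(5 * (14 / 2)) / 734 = -92.95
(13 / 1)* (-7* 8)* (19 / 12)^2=-32851 / 18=-1825.06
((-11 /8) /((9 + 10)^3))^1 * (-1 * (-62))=-341 /27436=-0.01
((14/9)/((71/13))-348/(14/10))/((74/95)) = -52752835/165501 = -318.75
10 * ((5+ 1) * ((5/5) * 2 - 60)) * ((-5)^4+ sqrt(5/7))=-2175000 - 3480 * sqrt(35)/7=-2177941.14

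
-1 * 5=-5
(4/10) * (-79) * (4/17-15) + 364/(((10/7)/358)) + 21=91705.96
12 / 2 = 6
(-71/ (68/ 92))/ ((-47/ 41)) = 66953/ 799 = 83.80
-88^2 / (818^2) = -1936 / 167281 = -0.01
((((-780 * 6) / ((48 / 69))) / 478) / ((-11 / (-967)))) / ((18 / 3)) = -4336995 / 21032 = -206.21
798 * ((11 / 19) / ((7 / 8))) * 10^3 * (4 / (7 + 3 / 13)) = 13728000 / 47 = 292085.11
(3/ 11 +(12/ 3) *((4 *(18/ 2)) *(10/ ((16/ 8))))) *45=356535/ 11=32412.27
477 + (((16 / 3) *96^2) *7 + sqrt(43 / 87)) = sqrt(3741) / 87 + 344541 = 344541.70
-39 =-39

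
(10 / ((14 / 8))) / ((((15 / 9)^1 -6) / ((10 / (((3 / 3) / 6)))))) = -7200 / 91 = -79.12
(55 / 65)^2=121 / 169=0.72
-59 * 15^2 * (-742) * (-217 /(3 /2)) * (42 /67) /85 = -11969780760 /1139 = -10509026.13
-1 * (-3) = 3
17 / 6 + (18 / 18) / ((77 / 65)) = 1699 / 462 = 3.68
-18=-18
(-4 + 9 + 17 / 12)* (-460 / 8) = -8855 / 24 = -368.96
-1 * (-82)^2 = -6724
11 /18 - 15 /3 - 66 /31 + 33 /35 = -5.58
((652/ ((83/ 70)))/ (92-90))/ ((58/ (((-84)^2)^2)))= 568071221760/ 2407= 236007985.77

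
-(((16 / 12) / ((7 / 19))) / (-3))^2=-5776 / 3969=-1.46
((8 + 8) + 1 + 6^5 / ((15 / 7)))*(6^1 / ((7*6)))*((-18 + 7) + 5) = -109374 / 35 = -3124.97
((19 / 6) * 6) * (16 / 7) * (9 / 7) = 2736 / 49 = 55.84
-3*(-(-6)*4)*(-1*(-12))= -864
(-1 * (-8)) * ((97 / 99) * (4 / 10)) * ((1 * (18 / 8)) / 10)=194 / 275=0.71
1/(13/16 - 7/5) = -80/47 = -1.70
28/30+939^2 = 881721.93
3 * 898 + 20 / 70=18860 / 7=2694.29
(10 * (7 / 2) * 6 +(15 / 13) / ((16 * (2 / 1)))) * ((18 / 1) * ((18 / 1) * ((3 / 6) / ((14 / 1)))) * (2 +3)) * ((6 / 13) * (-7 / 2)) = -106160625 / 5408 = -19630.29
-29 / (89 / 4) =-116 / 89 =-1.30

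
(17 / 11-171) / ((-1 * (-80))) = -233 / 110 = -2.12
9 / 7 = 1.29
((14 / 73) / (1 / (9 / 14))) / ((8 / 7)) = 63 / 584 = 0.11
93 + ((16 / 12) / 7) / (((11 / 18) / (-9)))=6945 / 77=90.19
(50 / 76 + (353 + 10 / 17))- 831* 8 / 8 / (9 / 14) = -1818659 / 1938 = -938.42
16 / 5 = 3.20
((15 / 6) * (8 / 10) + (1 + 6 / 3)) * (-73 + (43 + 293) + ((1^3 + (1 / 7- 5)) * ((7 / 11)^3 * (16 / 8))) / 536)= 469064405 / 356708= 1314.98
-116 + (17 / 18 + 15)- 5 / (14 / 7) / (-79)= -71117 / 711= -100.02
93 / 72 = 31 / 24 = 1.29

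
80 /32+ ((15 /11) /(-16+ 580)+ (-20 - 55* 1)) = -149925 /2068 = -72.50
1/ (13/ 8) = 8/ 13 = 0.62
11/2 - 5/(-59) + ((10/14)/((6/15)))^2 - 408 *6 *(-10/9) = 31555537/11564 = 2728.77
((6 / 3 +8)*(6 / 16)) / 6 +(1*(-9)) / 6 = -7 / 8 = -0.88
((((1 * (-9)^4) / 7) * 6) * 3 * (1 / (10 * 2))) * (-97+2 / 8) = -22851963 / 280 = -81614.15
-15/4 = -3.75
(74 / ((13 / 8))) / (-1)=-592 / 13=-45.54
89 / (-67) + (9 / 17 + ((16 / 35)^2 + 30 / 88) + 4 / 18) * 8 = 9.08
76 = 76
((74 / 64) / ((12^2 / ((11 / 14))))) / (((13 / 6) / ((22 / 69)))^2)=49247 / 360464832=0.00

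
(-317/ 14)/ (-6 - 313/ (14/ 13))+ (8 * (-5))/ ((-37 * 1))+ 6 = 1099815/ 153661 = 7.16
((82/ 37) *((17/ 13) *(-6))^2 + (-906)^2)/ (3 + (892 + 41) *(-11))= -142598351/ 1782105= -80.02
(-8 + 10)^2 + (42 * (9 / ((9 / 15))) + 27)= 661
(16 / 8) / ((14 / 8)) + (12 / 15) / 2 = 54 / 35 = 1.54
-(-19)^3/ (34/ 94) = 322373/ 17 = 18963.12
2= 2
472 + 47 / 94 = 945 / 2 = 472.50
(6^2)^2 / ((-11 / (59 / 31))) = -76464 / 341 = -224.23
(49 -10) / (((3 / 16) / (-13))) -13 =-2717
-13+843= 830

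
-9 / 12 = -3 / 4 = -0.75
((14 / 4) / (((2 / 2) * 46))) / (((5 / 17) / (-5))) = -119 / 92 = -1.29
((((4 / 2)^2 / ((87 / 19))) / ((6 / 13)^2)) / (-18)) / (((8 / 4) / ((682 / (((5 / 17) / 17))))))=-316440839 / 70470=-4490.43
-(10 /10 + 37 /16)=-53 /16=-3.31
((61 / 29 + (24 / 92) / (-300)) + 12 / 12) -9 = -196679 / 33350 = -5.90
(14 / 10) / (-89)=-7 / 445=-0.02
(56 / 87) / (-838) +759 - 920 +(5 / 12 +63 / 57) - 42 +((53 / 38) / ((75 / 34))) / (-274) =-637265784159 / 3162905300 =-201.48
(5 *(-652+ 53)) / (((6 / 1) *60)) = -8.32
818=818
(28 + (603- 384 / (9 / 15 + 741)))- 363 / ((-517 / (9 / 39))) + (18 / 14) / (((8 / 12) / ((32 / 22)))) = 9208785584 / 14537523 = 633.45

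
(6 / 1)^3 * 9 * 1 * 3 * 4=23328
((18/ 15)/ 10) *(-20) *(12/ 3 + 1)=-12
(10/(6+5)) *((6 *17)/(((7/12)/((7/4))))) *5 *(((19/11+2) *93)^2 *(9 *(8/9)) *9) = 16016128250400/1331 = 12033154207.66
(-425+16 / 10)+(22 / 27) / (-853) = -48756737 / 115155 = -423.40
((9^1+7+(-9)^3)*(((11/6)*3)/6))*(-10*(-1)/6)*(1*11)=-431365/36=-11982.36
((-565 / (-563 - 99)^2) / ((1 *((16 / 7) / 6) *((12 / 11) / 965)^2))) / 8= -445642379875 / 1346285568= -331.02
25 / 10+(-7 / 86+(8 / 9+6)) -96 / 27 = 742 / 129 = 5.75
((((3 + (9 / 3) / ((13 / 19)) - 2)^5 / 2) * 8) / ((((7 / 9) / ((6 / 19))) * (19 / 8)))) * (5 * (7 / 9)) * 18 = 29042496000000 / 134036773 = 216675.58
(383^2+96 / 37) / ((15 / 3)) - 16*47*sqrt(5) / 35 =5427589 / 185 - 752*sqrt(5) / 35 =29290.28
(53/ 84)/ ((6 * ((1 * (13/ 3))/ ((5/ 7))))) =265/ 15288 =0.02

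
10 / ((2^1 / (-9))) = -45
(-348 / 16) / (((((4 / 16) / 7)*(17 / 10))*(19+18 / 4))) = -12180 / 799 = -15.24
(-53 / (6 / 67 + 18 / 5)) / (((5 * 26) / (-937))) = 3327287 / 32136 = 103.54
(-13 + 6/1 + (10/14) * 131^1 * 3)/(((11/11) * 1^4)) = 1916/7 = 273.71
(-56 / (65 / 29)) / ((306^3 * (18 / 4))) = -406 / 2095222545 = -0.00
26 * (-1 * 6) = -156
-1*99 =-99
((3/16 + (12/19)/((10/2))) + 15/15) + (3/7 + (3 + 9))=146219/10640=13.74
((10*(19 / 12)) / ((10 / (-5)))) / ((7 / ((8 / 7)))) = -190 / 147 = -1.29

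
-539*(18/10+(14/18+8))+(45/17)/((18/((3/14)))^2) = -3419484767/599760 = -5701.42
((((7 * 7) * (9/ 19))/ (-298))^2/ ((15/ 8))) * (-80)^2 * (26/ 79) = 4314885120/ 633150319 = 6.81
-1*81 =-81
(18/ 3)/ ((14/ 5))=15/ 7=2.14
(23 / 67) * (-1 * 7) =-161 / 67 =-2.40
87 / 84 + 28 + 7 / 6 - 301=-22747 / 84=-270.80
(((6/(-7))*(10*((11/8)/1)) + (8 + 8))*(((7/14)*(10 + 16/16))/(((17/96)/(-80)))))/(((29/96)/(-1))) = 119623680/3451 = 34663.48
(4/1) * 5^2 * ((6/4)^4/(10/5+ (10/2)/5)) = 675/4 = 168.75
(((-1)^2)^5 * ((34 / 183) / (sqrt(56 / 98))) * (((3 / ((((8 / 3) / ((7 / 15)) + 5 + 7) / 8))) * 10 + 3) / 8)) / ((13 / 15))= 43605 * sqrt(7) / 196664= 0.59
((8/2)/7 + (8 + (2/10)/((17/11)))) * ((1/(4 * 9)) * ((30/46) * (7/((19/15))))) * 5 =129425/29716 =4.36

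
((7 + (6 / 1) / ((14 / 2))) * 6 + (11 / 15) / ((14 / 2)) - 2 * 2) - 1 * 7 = 3806 / 105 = 36.25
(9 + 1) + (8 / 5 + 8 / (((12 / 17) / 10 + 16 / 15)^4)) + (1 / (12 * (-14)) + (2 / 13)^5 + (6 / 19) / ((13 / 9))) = 69554736139456873 / 4191231409954680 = 16.60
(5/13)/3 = 5/39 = 0.13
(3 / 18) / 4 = 0.04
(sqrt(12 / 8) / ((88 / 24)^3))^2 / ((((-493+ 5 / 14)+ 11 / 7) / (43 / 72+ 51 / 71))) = -457569 / 276717828200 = -0.00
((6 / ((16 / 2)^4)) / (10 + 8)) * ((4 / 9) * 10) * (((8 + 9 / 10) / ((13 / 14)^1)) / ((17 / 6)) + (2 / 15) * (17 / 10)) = 59827 / 45826560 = 0.00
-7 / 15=-0.47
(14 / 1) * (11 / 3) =51.33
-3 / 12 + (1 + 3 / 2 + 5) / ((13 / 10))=287 / 52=5.52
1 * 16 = 16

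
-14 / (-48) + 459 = 459.29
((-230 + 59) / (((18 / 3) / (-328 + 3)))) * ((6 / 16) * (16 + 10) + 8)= 1315275 / 8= 164409.38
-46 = -46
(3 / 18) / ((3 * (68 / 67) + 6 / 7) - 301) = -469 / 836034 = -0.00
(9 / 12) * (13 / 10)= 39 / 40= 0.98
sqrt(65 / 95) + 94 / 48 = sqrt(247) / 19 + 47 / 24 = 2.79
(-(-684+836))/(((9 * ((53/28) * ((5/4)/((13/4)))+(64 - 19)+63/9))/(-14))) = 774592/172737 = 4.48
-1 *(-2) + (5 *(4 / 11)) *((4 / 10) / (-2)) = 18 / 11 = 1.64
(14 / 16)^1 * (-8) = -7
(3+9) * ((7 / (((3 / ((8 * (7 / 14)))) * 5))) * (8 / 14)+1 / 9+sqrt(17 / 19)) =12 * sqrt(323) / 19+212 / 15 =25.48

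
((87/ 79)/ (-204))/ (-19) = 29/ 102068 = 0.00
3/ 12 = 1/ 4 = 0.25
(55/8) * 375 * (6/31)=61875/124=498.99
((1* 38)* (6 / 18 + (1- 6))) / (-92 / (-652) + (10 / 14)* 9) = -151753 / 5622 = -26.99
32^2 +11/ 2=2059/ 2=1029.50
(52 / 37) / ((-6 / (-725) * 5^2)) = 754 / 111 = 6.79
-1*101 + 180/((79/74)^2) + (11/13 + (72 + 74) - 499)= -23951891/81133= -295.22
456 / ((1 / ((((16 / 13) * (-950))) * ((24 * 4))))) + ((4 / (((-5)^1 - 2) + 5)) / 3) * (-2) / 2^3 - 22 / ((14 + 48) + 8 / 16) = -499046401807 / 9750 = -51184246.34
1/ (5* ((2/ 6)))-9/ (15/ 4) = -9/ 5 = -1.80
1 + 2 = 3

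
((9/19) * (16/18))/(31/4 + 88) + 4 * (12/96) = 7341/14554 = 0.50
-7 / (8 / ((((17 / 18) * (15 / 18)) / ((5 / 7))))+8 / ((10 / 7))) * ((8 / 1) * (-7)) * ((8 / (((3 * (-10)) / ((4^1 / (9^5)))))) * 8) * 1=-0.00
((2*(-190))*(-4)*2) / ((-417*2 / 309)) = -156560 / 139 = -1126.33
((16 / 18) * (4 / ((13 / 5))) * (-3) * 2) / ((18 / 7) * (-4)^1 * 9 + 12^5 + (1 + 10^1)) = -2240 / 67908867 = -0.00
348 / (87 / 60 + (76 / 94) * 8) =109040 / 2481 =43.95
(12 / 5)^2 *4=23.04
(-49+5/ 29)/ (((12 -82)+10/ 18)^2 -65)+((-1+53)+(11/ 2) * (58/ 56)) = 2256338979/ 39114040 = 57.69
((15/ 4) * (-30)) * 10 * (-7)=7875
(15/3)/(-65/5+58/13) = -0.59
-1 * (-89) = 89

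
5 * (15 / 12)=25 / 4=6.25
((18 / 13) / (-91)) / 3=-6 / 1183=-0.01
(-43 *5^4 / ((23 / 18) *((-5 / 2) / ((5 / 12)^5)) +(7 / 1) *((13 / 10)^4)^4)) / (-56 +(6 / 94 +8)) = 293750000000000000000 / 110779499893672773777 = 2.65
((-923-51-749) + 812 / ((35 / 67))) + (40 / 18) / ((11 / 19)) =-81557 / 495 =-164.76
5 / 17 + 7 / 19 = 214 / 323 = 0.66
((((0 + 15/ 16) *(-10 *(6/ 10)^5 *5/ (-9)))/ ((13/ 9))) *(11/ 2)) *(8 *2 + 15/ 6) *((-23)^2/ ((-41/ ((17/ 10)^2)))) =-45360251343/ 42640000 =-1063.80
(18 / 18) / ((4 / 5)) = 5 / 4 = 1.25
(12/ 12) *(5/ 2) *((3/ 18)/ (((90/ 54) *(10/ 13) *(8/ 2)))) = 13/ 160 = 0.08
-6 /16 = -3 /8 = -0.38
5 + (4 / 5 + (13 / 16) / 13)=469 / 80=5.86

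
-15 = -15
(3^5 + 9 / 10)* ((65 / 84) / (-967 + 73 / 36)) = -95121 / 486346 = -0.20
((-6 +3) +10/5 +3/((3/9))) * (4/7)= 32/7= 4.57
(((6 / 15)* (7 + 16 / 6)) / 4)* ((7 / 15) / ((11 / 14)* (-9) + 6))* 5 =-1421 / 675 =-2.11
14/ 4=3.50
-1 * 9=-9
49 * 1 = 49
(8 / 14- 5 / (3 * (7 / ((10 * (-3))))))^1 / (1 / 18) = 972 / 7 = 138.86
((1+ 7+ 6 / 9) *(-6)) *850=-44200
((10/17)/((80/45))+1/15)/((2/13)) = 10543/4080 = 2.58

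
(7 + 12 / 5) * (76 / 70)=1786 / 175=10.21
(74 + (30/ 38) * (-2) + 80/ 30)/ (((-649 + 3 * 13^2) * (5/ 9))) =-1284/ 1349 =-0.95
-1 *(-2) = 2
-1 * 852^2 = -725904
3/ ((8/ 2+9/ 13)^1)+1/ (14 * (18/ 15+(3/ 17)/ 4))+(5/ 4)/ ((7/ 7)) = 1406501/ 722484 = 1.95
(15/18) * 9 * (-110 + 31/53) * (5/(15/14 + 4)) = -809.06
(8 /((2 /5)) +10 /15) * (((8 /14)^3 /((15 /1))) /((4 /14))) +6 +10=37264 /2205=16.90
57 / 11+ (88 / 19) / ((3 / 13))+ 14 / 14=16460 / 627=26.25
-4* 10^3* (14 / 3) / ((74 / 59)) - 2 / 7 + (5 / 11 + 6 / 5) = -635961503 / 42735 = -14881.51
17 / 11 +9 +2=138 / 11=12.55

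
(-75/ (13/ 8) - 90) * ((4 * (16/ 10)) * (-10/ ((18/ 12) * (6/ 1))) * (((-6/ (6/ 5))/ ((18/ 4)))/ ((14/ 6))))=-461.05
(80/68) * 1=20/17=1.18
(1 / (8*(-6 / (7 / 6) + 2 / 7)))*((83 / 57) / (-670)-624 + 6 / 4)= 83206753 / 5193840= 16.02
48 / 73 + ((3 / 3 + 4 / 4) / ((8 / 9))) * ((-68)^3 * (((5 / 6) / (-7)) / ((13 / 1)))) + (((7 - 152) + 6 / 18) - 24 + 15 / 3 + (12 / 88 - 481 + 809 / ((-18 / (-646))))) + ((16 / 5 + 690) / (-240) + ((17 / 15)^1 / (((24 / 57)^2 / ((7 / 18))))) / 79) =17390043941708651 / 498767068800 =34866.06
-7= -7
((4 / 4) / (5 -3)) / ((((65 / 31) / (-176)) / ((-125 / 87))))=68200 / 1131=60.30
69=69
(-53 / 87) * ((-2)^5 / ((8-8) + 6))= 848 / 261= 3.25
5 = 5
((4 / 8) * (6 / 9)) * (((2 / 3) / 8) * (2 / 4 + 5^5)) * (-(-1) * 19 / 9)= 118769 / 648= 183.29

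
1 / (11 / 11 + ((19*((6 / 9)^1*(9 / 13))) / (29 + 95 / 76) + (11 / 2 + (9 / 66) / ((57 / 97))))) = 29887 / 209865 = 0.14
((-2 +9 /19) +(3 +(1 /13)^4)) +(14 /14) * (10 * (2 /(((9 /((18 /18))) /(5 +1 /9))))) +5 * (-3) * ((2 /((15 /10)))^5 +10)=-200.38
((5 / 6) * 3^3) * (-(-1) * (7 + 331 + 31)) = 16605 / 2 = 8302.50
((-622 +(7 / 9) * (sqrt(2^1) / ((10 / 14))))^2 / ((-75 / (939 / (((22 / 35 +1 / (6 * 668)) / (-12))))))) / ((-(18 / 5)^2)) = -2293281114456752 / 321529095 +178428940256 * sqrt(2) / 7145091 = -7097105.68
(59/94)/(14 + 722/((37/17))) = 2183/1202448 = 0.00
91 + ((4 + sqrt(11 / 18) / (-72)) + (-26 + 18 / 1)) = 86.99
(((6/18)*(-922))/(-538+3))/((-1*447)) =-922/717435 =-0.00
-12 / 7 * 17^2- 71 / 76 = -264065 / 532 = -496.36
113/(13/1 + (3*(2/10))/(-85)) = 48025/5522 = 8.70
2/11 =0.18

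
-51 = -51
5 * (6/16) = 15/8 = 1.88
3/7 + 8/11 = 89/77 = 1.16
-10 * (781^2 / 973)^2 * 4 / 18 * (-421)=3132681389206820 / 8520561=367661400.37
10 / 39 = 0.26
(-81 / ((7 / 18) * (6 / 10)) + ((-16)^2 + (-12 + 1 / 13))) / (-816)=9379 / 74256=0.13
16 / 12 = 4 / 3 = 1.33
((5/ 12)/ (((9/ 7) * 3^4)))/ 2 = 35/ 17496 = 0.00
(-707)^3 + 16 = -353393227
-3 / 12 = -1 / 4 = -0.25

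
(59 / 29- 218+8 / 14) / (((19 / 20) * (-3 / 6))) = 1749000 / 3857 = 453.46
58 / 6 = 29 / 3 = 9.67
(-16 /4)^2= 16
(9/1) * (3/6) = 9/2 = 4.50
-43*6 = -258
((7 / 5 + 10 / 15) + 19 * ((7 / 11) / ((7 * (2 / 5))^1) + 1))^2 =70174129 / 108900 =644.39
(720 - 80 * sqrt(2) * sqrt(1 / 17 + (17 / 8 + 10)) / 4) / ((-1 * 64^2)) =-45 / 256 + 5 * sqrt(28169) / 34816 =-0.15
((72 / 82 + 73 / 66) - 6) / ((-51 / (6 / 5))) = 10867 / 115005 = 0.09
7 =7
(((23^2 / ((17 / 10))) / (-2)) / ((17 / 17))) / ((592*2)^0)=-2645 / 17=-155.59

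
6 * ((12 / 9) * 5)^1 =40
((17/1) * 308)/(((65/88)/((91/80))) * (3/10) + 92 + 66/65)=26206180/466517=56.17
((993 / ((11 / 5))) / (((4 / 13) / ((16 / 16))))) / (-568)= -64545 / 24992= -2.58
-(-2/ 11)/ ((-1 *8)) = -1/ 44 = -0.02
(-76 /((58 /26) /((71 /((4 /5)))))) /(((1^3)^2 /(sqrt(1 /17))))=-87685 * sqrt(17) /493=-733.34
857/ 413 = 2.08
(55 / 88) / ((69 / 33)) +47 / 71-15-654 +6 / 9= -667.37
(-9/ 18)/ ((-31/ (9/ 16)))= 9/ 992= 0.01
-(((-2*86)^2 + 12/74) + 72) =-1097278/37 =-29656.16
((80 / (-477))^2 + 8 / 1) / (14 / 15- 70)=-2283290 / 19643337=-0.12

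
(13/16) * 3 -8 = -89/16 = -5.56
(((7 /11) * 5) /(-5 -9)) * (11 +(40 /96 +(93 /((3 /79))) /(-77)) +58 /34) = 4.25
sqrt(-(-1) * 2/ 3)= sqrt(6)/ 3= 0.82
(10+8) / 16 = 9 / 8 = 1.12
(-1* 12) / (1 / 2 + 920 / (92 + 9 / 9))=-2232 / 1933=-1.15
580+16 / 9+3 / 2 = 10499 / 18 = 583.28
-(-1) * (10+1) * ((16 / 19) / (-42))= -88 / 399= -0.22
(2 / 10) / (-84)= -1 / 420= -0.00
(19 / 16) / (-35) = -19 / 560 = -0.03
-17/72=-0.24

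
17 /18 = 0.94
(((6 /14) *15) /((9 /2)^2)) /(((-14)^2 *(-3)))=-0.00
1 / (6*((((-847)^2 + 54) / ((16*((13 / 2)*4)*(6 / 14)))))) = 208 / 5022241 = 0.00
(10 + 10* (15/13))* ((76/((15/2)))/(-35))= -6.24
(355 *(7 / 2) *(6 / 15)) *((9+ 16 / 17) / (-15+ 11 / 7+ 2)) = -587951 / 1360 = -432.32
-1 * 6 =-6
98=98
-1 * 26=-26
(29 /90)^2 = 841 /8100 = 0.10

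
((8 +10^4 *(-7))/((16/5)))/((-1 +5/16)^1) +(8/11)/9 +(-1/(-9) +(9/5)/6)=31496887/990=31815.04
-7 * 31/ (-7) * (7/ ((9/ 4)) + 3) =189.44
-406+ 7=-399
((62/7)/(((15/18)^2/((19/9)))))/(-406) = -2356/35525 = -0.07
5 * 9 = 45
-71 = -71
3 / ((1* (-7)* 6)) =-1 / 14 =-0.07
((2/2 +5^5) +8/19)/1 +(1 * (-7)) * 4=58870/19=3098.42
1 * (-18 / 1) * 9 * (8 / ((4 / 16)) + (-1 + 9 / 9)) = -5184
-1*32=-32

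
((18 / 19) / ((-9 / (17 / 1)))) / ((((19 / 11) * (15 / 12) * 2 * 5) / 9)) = -6732 / 9025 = -0.75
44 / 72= 11 / 18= 0.61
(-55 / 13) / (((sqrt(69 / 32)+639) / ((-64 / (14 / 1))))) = 11996160 / 396341491 - 7040*sqrt(138) / 1189024473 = 0.03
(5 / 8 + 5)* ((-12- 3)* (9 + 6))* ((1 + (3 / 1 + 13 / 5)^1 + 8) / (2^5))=-577.44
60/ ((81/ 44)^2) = 38720/ 2187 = 17.70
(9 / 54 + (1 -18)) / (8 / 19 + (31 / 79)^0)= -1919 / 162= -11.85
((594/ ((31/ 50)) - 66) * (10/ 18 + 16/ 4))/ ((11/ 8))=274864/ 93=2955.53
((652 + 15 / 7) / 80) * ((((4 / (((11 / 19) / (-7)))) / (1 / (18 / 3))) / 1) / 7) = -261003 / 770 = -338.96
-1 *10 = -10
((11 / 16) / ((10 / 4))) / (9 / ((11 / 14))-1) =121 / 4600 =0.03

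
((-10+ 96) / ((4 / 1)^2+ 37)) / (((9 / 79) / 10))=67940 / 477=142.43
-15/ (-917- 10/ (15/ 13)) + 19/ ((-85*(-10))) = 91013/ 2360450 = 0.04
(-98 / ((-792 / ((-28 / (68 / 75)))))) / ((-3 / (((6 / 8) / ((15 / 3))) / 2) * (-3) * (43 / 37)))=-63455 / 2315808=-0.03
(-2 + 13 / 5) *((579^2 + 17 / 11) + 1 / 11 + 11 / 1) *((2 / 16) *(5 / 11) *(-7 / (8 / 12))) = -116165385 / 968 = -120005.56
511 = 511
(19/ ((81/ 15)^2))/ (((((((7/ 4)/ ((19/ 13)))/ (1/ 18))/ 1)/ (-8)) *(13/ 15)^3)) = -18050000/ 48582261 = -0.37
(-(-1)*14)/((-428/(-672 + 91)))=4067/214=19.00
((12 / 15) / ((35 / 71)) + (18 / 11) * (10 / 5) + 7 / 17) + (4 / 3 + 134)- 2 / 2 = 13709224 / 98175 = 139.64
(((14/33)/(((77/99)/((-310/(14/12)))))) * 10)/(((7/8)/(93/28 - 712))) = 4428957600/3773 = 1173855.71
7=7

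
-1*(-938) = 938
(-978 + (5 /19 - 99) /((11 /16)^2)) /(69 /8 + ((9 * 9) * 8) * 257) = -21829424 /3063088743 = -0.01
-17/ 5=-3.40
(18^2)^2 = 104976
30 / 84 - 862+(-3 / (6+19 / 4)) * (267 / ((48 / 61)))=-1151427 / 1204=-956.33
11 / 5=2.20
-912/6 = -152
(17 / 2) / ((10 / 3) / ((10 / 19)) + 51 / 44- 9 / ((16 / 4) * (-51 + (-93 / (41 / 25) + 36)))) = 1099560 / 973279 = 1.13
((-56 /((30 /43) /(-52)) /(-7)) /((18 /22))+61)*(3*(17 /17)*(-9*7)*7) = 883460.20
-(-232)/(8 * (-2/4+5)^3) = 232/729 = 0.32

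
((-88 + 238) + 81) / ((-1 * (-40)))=231 / 40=5.78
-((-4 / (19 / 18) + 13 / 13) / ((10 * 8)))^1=53 / 1520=0.03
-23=-23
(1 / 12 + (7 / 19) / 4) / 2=5 / 57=0.09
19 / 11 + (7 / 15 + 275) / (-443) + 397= 29099518 / 73095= 398.11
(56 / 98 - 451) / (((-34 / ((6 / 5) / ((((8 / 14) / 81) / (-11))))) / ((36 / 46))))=-75851721 / 3910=-19399.42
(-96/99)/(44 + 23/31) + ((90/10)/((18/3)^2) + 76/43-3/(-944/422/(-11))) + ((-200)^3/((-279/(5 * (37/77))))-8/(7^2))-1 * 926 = 287664982651090399/4233308160312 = 67952.76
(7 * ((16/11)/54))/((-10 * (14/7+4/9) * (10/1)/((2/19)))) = -0.00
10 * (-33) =-330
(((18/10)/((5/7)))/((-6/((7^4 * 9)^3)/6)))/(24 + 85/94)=-59754746944350738/58525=-1021012335657.42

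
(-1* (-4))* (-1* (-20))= 80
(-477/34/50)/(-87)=0.00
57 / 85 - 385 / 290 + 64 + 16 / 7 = 2264847 / 34510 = 65.63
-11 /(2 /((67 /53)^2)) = -49379 /5618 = -8.79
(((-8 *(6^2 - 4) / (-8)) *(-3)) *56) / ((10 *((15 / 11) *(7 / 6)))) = -8448 / 25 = -337.92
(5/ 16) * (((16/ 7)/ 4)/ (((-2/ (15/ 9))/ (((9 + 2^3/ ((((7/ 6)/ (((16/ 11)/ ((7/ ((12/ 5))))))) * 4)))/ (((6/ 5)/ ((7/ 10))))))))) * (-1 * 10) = 73775/ 8624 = 8.55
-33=-33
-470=-470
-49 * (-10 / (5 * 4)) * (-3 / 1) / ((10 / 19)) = -2793 / 20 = -139.65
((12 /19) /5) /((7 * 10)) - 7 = -23269 /3325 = -7.00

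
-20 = -20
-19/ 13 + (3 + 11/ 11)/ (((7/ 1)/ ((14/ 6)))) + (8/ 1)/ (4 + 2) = 47/ 39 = 1.21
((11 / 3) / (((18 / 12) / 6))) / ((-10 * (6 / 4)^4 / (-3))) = 352 / 405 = 0.87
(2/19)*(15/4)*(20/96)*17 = 425/304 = 1.40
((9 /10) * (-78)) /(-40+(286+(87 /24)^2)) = -22464 /82925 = -0.27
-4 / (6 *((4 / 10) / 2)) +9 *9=233 / 3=77.67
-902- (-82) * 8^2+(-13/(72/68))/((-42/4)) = 821615/189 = 4347.17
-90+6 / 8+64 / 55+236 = 32541 / 220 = 147.91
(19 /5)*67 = 1273 /5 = 254.60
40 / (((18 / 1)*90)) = 2 / 81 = 0.02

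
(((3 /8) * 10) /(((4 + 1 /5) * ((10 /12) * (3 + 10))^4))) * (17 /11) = 5508 /54979925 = 0.00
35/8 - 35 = -30.62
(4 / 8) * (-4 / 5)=-2 / 5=-0.40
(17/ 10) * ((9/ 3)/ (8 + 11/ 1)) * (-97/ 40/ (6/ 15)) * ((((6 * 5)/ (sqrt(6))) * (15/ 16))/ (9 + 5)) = -74205 * sqrt(6)/ 136192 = -1.33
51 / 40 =1.28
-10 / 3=-3.33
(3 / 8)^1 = 3 / 8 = 0.38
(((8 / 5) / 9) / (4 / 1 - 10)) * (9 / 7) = -4 / 105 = -0.04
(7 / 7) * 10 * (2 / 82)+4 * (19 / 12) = 809 / 123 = 6.58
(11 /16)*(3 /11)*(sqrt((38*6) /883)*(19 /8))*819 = 46683*sqrt(50331) /56512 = 185.33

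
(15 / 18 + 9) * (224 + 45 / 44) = 584159 / 264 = 2212.72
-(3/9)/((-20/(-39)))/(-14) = 13/280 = 0.05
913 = 913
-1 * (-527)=527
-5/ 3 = -1.67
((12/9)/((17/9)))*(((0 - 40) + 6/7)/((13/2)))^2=3603648/140777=25.60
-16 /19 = -0.84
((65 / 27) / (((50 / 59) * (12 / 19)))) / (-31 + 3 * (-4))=-14573 / 139320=-0.10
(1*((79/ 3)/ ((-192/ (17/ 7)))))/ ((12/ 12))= -1343/ 4032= -0.33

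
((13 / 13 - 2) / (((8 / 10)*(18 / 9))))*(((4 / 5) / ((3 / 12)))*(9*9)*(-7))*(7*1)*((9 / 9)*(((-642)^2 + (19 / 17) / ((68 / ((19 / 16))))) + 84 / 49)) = 30257343709929 / 9248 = 3271771594.93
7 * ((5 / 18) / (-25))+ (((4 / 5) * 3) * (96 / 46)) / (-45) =-1957 / 10350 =-0.19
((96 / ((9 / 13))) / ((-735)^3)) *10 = -0.00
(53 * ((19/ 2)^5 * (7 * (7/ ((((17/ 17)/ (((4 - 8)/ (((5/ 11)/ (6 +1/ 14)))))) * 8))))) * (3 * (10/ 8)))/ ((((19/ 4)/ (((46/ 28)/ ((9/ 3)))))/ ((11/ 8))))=-1633888460215/ 2048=-797797099.71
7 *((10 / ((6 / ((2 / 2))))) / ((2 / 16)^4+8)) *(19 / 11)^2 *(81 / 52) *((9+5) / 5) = 108681216 / 5727293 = 18.98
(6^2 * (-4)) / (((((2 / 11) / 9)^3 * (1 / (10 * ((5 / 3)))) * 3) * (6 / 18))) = -291089700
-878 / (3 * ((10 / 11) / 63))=-101409 / 5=-20281.80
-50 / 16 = -25 / 8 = -3.12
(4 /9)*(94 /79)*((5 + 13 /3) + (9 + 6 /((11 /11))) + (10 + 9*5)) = 89488 /2133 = 41.95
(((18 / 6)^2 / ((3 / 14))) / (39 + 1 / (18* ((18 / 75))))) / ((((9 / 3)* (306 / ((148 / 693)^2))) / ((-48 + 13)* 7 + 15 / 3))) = -7009280 / 549077067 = -0.01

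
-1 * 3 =-3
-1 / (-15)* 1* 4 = 4 / 15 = 0.27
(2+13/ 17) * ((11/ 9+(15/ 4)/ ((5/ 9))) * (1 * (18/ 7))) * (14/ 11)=72.13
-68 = -68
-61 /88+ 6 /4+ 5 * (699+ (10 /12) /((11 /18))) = 28021 /8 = 3502.62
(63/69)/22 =21/506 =0.04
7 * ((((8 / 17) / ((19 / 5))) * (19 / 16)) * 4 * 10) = 700 / 17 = 41.18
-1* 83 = -83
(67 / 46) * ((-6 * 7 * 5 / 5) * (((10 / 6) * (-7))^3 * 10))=201083750 / 207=971419.08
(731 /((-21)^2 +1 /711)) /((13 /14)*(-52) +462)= 0.00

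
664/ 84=166/ 21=7.90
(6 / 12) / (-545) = -1 / 1090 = -0.00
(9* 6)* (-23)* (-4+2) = 2484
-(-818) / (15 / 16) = 13088 / 15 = 872.53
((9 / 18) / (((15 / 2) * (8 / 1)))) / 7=1 / 840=0.00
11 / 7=1.57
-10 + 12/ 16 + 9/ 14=-241/ 28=-8.61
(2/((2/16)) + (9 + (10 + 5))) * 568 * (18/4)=102240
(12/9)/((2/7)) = 14/3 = 4.67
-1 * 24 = -24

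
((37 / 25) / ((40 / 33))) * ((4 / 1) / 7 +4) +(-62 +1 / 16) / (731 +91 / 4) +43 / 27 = 7.09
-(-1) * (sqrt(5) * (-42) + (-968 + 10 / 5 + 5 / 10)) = -1931 / 2 - 42 * sqrt(5) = -1059.41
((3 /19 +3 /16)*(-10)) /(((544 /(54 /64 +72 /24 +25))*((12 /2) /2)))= -161525 /2646016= -0.06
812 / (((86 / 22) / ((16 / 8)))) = 17864 / 43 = 415.44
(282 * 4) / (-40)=-141 / 5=-28.20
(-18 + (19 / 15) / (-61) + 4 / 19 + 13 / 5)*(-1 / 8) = 26443 / 13908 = 1.90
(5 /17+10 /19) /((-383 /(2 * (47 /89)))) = -24910 /11010101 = -0.00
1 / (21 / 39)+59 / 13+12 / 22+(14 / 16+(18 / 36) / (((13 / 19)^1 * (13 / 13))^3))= 12690451 / 1353352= 9.38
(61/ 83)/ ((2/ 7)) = 427/ 166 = 2.57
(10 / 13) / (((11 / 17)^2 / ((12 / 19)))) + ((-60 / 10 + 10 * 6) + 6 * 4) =79.16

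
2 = 2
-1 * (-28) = 28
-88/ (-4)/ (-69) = -22/ 69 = -0.32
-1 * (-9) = 9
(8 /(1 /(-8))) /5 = -64 /5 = -12.80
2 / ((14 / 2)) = 0.29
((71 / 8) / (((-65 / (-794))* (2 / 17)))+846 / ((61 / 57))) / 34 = 54305359 / 1078480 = 50.35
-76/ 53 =-1.43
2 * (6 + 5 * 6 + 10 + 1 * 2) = 96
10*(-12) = -120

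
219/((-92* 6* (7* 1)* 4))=-73/5152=-0.01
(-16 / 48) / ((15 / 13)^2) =-0.25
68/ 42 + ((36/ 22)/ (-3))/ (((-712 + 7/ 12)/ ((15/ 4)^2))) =6428201/ 3944094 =1.63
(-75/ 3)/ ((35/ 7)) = -5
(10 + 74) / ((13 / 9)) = 756 / 13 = 58.15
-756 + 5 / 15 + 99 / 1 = -656.67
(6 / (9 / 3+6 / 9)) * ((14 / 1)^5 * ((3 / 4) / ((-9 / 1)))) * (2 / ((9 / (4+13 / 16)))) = -78432.67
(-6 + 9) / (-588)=-1 / 196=-0.01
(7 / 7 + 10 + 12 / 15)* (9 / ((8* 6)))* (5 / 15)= 59 / 80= 0.74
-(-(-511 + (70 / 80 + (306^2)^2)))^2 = -76872563042312475199.52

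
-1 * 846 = -846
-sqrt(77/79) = -sqrt(6083)/79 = -0.99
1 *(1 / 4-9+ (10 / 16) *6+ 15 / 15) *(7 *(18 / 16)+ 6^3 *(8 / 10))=-7227 / 10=-722.70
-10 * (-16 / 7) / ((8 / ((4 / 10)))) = 8 / 7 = 1.14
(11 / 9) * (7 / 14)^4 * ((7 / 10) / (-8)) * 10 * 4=-0.27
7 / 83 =0.08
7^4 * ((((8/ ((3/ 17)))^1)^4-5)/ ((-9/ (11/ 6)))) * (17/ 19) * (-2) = 3696464178.71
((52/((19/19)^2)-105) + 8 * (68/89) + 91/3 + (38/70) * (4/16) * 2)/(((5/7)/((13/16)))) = -3956251/213600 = -18.52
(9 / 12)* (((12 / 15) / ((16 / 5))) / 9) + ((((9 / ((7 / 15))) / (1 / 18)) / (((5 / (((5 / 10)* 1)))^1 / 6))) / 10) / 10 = 17671 / 8400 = 2.10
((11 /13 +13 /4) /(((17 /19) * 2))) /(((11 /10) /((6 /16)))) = 0.78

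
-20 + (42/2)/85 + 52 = 2741/85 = 32.25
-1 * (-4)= 4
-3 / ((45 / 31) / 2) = -4.13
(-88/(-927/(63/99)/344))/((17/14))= 269696/15759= 17.11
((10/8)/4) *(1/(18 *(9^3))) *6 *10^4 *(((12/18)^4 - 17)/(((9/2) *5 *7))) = -1701250/11160261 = -0.15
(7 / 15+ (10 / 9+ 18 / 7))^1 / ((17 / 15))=1307 / 357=3.66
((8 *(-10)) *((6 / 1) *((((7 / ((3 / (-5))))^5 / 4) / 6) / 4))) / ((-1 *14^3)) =-765625 / 1944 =-393.84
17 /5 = 3.40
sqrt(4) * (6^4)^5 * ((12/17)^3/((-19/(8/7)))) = -101085468550861160448/653429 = -154700003444691.25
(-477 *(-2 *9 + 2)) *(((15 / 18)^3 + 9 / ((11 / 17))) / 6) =1824419 / 99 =18428.47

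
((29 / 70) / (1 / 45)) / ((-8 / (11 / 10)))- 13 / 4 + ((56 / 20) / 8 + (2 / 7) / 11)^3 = -21037940911 / 3652264000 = -5.76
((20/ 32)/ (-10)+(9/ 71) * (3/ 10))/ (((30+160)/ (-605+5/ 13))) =54627/ 701480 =0.08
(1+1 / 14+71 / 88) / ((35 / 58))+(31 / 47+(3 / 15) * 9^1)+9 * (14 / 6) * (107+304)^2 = 1797298614219 / 506660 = 3547346.57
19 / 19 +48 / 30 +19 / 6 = 173 / 30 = 5.77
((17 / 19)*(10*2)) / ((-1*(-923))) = 340 / 17537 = 0.02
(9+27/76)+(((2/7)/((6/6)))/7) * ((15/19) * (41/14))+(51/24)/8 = 4052117/417088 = 9.72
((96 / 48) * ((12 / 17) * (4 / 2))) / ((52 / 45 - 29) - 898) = -2160 / 708271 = -0.00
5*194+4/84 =20371/21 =970.05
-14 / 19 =-0.74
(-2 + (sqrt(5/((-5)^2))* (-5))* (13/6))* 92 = -598* sqrt(5)/3- 184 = -629.72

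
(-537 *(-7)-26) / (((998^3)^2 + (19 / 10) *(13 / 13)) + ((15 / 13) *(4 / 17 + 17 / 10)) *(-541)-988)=4124965 / 1091806123464985486162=0.00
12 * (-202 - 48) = -3000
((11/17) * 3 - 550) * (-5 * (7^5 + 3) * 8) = 6264750800/17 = 368514752.94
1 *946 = 946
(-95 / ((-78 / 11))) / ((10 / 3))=209 / 52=4.02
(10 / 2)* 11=55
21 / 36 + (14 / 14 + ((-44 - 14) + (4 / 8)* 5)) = -647 / 12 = -53.92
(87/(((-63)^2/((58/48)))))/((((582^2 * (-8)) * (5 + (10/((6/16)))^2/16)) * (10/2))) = -841/21271325241600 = -0.00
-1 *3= -3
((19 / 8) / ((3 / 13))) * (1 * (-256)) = -7904 / 3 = -2634.67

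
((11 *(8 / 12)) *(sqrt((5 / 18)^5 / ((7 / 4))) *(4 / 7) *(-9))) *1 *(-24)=4400 *sqrt(70) / 1323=27.83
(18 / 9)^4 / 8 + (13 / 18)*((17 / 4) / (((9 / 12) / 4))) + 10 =766 / 27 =28.37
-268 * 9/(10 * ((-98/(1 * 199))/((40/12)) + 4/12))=-359991/277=-1299.61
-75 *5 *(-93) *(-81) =-2824875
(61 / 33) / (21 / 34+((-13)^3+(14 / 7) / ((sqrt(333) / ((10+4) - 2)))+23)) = -5670554510 / 6667232680053 - 564128 * sqrt(37) / 6667232680053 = -0.00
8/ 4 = 2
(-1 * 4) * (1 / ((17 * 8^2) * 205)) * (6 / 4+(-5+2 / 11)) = 73 / 1226720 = 0.00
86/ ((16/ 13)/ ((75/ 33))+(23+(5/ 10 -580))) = -55900/ 361373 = -0.15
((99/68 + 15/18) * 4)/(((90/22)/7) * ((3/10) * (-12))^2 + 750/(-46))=-4135285/3942657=-1.05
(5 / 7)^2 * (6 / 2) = 75 / 49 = 1.53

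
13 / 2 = 6.50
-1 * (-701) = 701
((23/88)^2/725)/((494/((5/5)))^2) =529/1370115718400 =0.00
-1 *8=-8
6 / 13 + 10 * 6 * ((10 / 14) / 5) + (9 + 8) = 2369 / 91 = 26.03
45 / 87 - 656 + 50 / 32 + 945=291.08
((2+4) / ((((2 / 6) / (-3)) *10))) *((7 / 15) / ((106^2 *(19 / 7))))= -441 / 5337100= -0.00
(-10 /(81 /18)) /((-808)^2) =-5 /1468944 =-0.00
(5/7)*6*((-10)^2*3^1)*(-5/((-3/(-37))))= -555000/7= -79285.71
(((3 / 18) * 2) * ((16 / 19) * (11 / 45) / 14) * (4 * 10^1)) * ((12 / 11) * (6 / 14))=256 / 2793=0.09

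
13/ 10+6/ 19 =307/ 190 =1.62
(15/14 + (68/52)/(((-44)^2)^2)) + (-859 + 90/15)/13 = -64.54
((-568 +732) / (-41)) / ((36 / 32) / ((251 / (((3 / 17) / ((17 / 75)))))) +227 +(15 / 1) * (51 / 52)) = -30176224 / 1823511707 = -0.02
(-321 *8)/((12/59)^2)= -372467/6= -62077.83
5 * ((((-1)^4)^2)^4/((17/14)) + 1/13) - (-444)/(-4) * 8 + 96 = -174037/221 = -787.50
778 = 778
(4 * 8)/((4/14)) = 112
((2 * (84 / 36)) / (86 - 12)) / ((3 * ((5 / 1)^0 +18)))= 0.00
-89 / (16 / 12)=-267 / 4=-66.75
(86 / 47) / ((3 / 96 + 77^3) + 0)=2752 / 686625679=0.00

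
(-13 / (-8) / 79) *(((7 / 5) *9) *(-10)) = -819 / 316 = -2.59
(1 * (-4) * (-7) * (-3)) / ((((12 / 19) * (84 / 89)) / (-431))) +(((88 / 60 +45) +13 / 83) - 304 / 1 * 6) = 97869793 / 1660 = 58957.71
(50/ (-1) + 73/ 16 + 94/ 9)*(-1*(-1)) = -5039/ 144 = -34.99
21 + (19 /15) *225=306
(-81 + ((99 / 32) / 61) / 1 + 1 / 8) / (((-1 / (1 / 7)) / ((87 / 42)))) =23.92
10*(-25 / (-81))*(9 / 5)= 50 / 9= 5.56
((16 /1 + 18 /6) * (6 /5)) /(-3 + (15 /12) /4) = -1824 /215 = -8.48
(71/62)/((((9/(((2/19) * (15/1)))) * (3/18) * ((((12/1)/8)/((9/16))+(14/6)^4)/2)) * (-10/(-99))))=0.74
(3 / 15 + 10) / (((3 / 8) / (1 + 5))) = 816 / 5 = 163.20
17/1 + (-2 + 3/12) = 61/4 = 15.25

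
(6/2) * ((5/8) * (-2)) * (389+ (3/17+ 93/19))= -1909275/1292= -1477.77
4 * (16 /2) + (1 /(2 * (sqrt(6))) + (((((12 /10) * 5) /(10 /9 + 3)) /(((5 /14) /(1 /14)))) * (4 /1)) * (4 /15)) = sqrt(6) /12 + 29888 /925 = 32.52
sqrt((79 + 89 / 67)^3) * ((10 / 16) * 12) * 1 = 121095 * sqrt(40066) / 4489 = 5399.64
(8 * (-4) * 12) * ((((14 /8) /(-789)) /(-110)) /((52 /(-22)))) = 56 /17095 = 0.00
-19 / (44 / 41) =-779 / 44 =-17.70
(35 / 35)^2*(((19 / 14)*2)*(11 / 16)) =1.87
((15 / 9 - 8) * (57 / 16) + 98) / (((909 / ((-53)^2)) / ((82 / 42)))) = 139008983 / 305424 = 455.13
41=41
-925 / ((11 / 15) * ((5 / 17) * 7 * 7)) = -47175 / 539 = -87.52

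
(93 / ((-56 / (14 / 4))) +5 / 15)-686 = -33191 / 48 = -691.48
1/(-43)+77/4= 3307/172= 19.23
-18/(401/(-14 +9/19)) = 4626/7619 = 0.61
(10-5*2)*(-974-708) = 0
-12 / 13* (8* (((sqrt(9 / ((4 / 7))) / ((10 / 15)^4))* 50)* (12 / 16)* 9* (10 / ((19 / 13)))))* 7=-17222625* sqrt(7) / 19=-2398251.72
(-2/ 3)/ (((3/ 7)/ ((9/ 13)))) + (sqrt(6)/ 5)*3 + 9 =3*sqrt(6)/ 5 + 103/ 13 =9.39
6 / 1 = 6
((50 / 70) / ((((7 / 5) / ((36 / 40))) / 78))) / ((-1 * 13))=-135 / 49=-2.76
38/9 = 4.22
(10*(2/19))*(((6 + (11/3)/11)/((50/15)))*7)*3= 42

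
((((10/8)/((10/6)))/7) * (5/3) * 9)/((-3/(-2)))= 1.07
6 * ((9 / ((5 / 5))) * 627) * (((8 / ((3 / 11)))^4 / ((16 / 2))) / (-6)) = -1566704128 / 3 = -522234709.33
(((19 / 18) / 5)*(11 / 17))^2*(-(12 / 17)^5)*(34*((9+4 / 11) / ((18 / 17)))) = -104707328 / 106489275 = -0.98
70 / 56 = 5 / 4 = 1.25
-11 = -11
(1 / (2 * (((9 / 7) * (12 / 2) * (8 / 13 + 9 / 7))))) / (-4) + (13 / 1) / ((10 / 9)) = 4368871 / 373680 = 11.69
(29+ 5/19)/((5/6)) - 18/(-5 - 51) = 94263/2660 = 35.44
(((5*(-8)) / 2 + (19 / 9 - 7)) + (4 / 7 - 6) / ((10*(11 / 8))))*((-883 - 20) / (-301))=-87608 / 1155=-75.85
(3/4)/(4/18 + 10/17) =459/496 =0.93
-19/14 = -1.36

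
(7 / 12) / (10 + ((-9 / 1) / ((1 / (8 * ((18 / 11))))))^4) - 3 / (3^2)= -3761480037659 / 11284440215464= -0.33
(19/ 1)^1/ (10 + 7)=19/ 17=1.12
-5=-5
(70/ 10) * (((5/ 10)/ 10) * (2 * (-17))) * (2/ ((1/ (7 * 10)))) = -1666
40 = 40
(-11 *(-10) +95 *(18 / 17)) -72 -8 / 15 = 35204 / 255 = 138.05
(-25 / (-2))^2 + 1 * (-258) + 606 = 2017 / 4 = 504.25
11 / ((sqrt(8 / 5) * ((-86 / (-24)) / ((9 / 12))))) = 1.82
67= 67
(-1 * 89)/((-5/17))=1513/5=302.60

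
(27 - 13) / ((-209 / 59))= -826 / 209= -3.95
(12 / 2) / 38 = 3 / 19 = 0.16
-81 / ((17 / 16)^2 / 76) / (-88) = 196992 / 3179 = 61.97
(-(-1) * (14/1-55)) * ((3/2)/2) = -30.75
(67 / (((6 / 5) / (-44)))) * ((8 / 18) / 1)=-29480 / 27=-1091.85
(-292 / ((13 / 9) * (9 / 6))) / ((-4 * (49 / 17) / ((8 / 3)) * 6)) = 5.20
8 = 8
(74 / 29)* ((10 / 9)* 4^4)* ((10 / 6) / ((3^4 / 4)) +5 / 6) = 42150400 / 63423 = 664.59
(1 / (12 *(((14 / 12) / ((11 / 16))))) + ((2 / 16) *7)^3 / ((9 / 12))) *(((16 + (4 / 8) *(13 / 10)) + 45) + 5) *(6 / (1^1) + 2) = 3376489 / 6720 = 502.45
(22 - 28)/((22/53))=-159/11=-14.45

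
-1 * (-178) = 178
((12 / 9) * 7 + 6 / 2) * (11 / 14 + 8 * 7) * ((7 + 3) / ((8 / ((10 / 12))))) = 729.54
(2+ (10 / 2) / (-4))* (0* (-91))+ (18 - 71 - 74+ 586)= 459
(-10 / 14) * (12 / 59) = -60 / 413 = -0.15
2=2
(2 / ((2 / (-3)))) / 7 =-3 / 7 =-0.43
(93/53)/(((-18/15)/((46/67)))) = -3565/3551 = -1.00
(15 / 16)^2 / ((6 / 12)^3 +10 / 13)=975 / 992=0.98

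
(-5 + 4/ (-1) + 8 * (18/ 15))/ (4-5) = -3/ 5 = -0.60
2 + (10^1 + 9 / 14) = 177 / 14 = 12.64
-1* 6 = -6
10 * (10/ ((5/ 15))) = 300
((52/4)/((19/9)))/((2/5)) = 585/38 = 15.39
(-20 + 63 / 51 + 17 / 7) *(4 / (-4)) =1944 / 119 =16.34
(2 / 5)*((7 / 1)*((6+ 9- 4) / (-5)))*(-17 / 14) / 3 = 2.49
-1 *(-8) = 8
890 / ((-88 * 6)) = -445 / 264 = -1.69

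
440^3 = 85184000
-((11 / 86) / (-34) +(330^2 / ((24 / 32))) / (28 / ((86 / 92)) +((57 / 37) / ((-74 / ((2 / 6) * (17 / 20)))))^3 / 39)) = -116914137089657310059728291 / 24118381287821962261556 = -4847.51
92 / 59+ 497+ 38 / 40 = 499.51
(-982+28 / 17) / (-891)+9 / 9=31813 / 15147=2.10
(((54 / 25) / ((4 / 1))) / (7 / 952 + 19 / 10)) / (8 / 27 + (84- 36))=12393 / 2114110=0.01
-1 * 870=-870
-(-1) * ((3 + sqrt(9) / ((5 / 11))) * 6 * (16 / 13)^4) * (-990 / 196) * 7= -934281216 / 199927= -4673.11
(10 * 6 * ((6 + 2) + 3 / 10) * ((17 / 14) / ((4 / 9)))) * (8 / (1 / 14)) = 152388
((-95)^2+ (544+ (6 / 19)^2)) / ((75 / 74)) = 51125786 / 5415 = 9441.51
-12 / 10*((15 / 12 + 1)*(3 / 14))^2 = -2187 / 7840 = -0.28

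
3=3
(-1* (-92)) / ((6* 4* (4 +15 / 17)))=391 / 498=0.79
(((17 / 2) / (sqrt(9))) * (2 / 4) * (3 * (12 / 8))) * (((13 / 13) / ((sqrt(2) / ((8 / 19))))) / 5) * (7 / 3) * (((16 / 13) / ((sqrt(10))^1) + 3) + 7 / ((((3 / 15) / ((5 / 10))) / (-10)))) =-10234 * sqrt(2) / 95 + 952 * sqrt(5) / 6175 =-152.00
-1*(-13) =13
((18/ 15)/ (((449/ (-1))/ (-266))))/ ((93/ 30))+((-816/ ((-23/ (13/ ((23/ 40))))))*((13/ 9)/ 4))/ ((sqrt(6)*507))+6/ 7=1360*sqrt(6)/ 14283+105858/ 97433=1.32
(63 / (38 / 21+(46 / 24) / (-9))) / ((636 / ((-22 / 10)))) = -43659 / 319855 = -0.14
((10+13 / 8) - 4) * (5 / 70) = 61 / 112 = 0.54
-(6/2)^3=-27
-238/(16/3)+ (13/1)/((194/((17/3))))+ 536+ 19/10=5746141/11640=493.65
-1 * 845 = -845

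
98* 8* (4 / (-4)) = -784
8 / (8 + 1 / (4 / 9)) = 32 / 41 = 0.78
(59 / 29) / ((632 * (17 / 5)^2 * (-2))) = -1475 / 10593584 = -0.00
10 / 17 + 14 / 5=3.39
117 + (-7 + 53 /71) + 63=12336 /71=173.75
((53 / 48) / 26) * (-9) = -159 / 416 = -0.38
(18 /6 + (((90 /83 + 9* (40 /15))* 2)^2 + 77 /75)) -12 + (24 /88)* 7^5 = 40310543533 /5683425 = 7092.65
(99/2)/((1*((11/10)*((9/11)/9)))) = 495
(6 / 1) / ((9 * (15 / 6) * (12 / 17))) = 17 / 45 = 0.38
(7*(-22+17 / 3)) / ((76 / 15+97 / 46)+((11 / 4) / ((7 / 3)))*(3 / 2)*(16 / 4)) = -276115 / 34406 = -8.03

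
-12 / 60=-1 / 5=-0.20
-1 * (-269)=269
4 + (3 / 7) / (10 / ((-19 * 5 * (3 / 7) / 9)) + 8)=3137 / 770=4.07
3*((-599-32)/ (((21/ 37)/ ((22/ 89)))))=-513634/ 623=-824.45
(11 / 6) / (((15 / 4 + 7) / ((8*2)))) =352 / 129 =2.73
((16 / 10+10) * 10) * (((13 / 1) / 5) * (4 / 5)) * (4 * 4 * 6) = 579072 / 25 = 23162.88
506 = 506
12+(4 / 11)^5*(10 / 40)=1932868 / 161051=12.00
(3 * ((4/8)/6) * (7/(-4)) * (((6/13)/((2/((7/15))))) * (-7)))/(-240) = -343/249600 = -0.00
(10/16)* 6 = 15/4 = 3.75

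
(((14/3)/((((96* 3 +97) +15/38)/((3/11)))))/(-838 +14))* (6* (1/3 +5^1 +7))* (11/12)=-4921/18101220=-0.00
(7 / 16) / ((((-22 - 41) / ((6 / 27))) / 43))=-43 / 648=-0.07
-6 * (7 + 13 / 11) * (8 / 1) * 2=-8640 / 11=-785.45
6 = 6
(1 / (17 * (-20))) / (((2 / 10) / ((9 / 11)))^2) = -405 / 8228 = -0.05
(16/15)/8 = 0.13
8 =8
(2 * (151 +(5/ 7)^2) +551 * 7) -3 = 203694/ 49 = 4157.02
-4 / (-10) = 2 / 5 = 0.40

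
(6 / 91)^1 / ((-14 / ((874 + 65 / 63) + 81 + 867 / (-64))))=-3800099 / 856128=-4.44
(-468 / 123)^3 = -3796416 / 68921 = -55.08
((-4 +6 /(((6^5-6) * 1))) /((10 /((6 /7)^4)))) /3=-1118664 /15546475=-0.07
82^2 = 6724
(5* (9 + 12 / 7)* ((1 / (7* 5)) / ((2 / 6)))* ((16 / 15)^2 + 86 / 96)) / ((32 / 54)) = 197667 / 12544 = 15.76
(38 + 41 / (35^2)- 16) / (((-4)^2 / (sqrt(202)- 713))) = -19244583 / 19600 + 26991*sqrt(202) / 19600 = -962.29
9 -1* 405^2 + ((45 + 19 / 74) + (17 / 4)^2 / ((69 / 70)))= -3348564205 / 20424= -163952.42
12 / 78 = 2 / 13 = 0.15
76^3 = 438976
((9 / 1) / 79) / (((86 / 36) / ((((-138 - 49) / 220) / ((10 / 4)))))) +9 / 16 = 742293 / 1358800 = 0.55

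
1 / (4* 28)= 1 / 112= 0.01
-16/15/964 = -4/3615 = -0.00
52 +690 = 742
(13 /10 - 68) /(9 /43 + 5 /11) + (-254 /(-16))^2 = 7613409 /50240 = 151.54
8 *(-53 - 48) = -808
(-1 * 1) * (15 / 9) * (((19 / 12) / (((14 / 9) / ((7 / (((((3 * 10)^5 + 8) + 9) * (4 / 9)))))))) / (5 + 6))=-855 / 8553605984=-0.00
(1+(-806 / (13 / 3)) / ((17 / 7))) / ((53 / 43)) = -55255 / 901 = -61.33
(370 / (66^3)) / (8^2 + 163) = 185 / 32630796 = 0.00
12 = 12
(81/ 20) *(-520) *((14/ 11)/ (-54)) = 546/ 11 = 49.64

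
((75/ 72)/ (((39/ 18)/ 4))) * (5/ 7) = 1.37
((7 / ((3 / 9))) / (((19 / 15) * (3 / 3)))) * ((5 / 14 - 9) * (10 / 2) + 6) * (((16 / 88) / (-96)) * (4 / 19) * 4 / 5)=1563 / 7942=0.20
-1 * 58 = -58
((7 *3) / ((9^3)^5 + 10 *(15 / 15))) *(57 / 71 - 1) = -294 / 14618270378720789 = -0.00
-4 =-4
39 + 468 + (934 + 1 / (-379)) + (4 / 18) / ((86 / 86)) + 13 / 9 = 1640309 / 1137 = 1442.66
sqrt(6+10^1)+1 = 5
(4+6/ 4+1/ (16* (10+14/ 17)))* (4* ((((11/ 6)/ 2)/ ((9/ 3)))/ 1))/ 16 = 19811/ 47104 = 0.42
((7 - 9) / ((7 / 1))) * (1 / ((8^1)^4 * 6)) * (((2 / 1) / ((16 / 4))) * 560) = -5 / 1536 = -0.00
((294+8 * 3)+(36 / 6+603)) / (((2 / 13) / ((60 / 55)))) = 72306 / 11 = 6573.27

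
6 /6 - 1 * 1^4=0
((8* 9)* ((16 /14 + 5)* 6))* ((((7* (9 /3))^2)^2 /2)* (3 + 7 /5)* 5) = 5677067088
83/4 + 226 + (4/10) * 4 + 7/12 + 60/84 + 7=26948/105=256.65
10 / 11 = 0.91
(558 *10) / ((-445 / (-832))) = 928512 / 89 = 10432.72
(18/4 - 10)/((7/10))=-7.86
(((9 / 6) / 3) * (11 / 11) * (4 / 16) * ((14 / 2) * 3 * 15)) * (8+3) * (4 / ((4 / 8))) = 3465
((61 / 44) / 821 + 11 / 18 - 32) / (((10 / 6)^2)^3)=-826562961 / 564437500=-1.46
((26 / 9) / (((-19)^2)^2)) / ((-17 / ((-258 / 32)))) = 559 / 53170968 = 0.00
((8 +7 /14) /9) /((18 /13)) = 221 /324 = 0.68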